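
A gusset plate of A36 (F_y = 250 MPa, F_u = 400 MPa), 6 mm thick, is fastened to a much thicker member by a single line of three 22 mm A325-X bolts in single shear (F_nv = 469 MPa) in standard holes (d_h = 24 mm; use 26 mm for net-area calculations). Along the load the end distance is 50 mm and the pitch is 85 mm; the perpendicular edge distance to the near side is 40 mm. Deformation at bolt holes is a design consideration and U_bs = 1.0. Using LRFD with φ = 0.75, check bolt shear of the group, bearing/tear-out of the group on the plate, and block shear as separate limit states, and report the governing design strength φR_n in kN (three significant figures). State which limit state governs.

Bolt shear: A_b = π·22²/4 = 380.1 mm²; R_n = 469 × 380.1 × 3 × 1 / 1000 = 534.8 kN → 0.75 × 534.8 = 401 kN.
Bearing: edge l_c = 38, r_n = 109.4 kN; interior l_c = 61, r_n = 126.7 kN; R_n = 109.4 + 2·126.7 = 362.9 kN → 272 kN.
Block shear: A_gv = 1320, A_nv = 930, A_nt = 162 mm²; R_n = min(0.6F_uA_nv, 0.6F_yA_gv) + U_bs·F_u·A_nt = 262.8 kN → 197 kN.
Block shear governs: 197 kN.

197 kN (block shear governs)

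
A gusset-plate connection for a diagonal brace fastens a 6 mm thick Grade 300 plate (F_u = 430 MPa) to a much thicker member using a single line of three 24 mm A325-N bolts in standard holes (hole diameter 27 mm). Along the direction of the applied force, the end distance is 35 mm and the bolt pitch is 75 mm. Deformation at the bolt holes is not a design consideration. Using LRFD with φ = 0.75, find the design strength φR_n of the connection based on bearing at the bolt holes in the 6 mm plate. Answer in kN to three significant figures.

Per bolt r_n = 1.5 l_c t F_u ≤ 3.0 d t F_u; upper limit = 3.0 × 24 × 6 × 430 / 1000 = 185.8 kN.
Edge bolt: l_c = 35 − 27/2 = 21.5 mm → 1.5 × 21.5 × 6 × 430 / 1000 = 83.2 → r_n = 83.2 kN.
Interior bolts: l_c = 75 − 27 = 48 mm → 1.5 × 48 × 6 × 430 / 1000 = 185.8 → r_n = 185.8 kN.
R_n = 1 × 83.2 + 2 × 185.8 = 454.7 kN.
Design strength φR_n = 0.75 × 454.7 = 341 kN.

341 kN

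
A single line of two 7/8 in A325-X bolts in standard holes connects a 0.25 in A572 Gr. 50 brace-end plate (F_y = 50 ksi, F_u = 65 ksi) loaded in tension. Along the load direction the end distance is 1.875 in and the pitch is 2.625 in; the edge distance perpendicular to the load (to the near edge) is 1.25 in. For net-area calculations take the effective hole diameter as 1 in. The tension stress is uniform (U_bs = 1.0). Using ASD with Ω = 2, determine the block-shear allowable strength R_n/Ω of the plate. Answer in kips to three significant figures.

Shear plane L_v = 1.875 + 1·2.625 = 4.5 in; A_gv = 4.5 × 0.25 = 1.125 in².
A_nv = (4.5 − 1.5·1) × 0.25 = 0.75 in².
A_nt = (1.25 − 0.5·1) × 0.25 = 0.1875 in².
0.6 F_u A_nv = 29.25 kips; 0.6 F_y A_gv = 33.75 kips → shear rupture governs the shear term.
R_n = 29.25 + 1.0 × 65 × 0.1875 = 41.44 kips.
Allowable strength R_n/Ω = 41.44 / 2 = 20.7 kips.

20.7 kips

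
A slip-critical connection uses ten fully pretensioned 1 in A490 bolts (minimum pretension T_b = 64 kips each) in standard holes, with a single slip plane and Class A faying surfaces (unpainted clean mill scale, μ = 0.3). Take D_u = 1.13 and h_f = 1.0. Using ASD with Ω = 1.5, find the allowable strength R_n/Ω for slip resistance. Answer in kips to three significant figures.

R_n = μ · D_u · h_f · T_b · n_s · n_b = 0.3 × 1.13 × 1.0 × 64 × 1 × 10 = 217 kips.
Allowable strength R_n/Ω = 217 / 1.5 = 145 kips.

145 kips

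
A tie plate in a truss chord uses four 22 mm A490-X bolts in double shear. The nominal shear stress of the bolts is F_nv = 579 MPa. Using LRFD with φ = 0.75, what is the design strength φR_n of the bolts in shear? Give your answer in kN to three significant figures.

1320 kN

A_b = π × 22² / 4 = 380.1 mm².
R_n = F_nv · A_b · n · n_s = 579 × 380.1 × 4 × 2 / 1000 = 1761 kN.
Design strength φR_n = 0.75 × 1761 = 1320 kN.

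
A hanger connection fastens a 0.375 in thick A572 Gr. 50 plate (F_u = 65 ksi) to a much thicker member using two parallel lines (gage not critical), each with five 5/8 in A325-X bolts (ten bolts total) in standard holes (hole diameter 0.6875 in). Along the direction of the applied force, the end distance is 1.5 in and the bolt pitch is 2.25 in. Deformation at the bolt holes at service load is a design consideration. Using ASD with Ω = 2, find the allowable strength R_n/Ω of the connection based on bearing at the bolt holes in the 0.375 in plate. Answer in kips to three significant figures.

Per bolt r_n = 1.2 l_c t F_u ≤ 2.4 d t F_u; upper limit = 2.4 × 0.625 × 0.375 × 65 = 36.56 kips.
Edge bolt: l_c = 1.5 − 0.6875/2 = 1.156 in → 1.2 × 1.156 × 0.375 × 65 = 33.82 → r_n = 33.82 kips.
Interior bolts: l_c = 2.25 − 0.6875 = 1.562 in → 1.2 × 1.562 × 0.375 × 65 = 45.7 → r_n = 36.56 kips.
R_n = 2 × 33.82 + 8 × 36.56 = 360.1 kips.
Allowable strength R_n/Ω = 360.1 / 2 = 180 kips.

180 kips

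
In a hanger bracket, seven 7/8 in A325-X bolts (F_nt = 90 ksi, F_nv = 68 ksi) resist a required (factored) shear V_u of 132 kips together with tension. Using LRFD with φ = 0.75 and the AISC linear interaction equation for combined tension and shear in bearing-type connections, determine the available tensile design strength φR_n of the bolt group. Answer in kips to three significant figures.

A_b = π·0.875²/4 = 0.6013 in²; f_rv = 132 / (7 × 0.6013) = 31.36 ksi.
F'_nt = 1.3 F_nt − (F_nt / φF_nv) f_rv = 1.3·90 − (90/(0.75·68))·31.36 = 61.66 ksi, capped at F_nt → F'_nt = 61.66 ksi.
R_n = F'_nt · A_b · n = 61.66 × 0.6013 × 7 = 259.5 kips.
Design strength φR_n = 0.75 × 259.5 = 195 kips.

195 kips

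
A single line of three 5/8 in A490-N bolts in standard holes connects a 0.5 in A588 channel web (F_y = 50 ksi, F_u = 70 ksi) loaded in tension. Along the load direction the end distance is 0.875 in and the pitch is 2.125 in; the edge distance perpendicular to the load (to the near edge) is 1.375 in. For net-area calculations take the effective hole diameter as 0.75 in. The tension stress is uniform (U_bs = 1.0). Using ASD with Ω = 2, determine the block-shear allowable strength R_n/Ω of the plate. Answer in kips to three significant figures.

51.6 kips

Shear plane L_v = 0.875 + 2·2.125 = 5.125 in; A_gv = 5.125 × 0.5 = 2.562 in².
A_nv = (5.125 − 2.5·0.75) × 0.5 = 1.625 in².
A_nt = (1.375 − 0.5·0.75) × 0.5 = 0.5 in².
0.6 F_u A_nv = 68.25 kips; 0.6 F_y A_gv = 76.88 kips → shear rupture governs the shear term.
R_n = 68.25 + 1.0 × 70 × 0.5 = 103.2 kips.
Allowable strength R_n/Ω = 103.2 / 2 = 51.6 kips.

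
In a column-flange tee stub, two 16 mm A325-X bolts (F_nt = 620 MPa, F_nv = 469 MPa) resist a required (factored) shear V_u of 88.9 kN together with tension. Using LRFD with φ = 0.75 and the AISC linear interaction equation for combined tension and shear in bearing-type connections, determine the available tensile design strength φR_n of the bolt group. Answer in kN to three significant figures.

A_b = π·16²/4 = 201.1 mm²; f_rv = 88.9 × 1000 / (2 × 201.1) = 221.1 MPa.
F'_nt = 1.3 F_nt − (F_nt / φF_nv) f_rv = 1.3·620 − (620/(0.75·469))·221.1 = 416.3 MPa, capped at F_nt → F'_nt = 416.3 MPa.
R_n = F'_nt · A_b · n = 416.3 × 201.1 × 2 / 1000 = 167.4 kN.
Design strength φR_n = 0.75 × 167.4 = 126 kN.

126 kN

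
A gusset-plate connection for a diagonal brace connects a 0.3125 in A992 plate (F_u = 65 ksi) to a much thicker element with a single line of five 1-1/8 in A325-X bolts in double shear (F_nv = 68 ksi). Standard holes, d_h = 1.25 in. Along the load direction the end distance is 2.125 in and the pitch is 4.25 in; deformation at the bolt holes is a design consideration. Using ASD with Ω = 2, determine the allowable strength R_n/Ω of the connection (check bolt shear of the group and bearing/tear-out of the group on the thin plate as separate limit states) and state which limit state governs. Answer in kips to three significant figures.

128 kips (bearing governs)

Bolt shear: A_b = π·1.125²/4 = 0.994 in²; R_n = 68 × 0.994 × 5 × 2 = 675.9 kips → 675.9 / 2 = 338 kips.
Bearing (1.2 l_c t F_u ≤ 2.4 d t F_u): upper limit = 2.4·1.125·0.3125·65 = 54.84 kips.
  Edge l_c = 2.125 − 1.25/2 = 1.5 → r_n = 36.56 kips; interior l_c = 4.25 − 1.25 = 3 → r_n = 54.84 kips.
  R_n,bearing = 1·36.56 + 4·54.84 = 255.9 kips → 255.9 / 2 = 128 kips.
Bearing governs: 128 kips.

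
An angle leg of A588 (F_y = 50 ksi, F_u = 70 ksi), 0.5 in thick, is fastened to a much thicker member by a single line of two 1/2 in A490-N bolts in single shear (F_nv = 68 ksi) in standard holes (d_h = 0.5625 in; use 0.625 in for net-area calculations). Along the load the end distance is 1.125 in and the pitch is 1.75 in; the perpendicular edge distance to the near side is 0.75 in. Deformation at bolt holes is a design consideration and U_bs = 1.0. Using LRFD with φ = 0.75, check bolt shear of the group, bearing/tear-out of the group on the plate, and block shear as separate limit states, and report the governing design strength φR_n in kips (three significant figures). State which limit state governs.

Bolt shear: A_b = π·0.5²/4 = 0.1963 in²; R_n = 68 × 0.1963 × 2 × 1 = 26.7 kips → 0.75 × 26.7 = 20 kips.
Bearing: edge l_c = 0.8438, r_n = 35.44 kips; interior l_c = 1.188, r_n = 42 kips; R_n = 35.44 + 1·42 = 77.44 kips → 58.1 kips.
Block shear: A_gv = 1.438, A_nv = 0.9688, A_nt = 0.2188 in²; R_n = min(0.6F_uA_nv, 0.6F_yA_gv) + U_bs·F_u·A_nt = 56 kips → 42 kips.
Bolt shear governs: 20 kips.

20 kips (bolt shear governs)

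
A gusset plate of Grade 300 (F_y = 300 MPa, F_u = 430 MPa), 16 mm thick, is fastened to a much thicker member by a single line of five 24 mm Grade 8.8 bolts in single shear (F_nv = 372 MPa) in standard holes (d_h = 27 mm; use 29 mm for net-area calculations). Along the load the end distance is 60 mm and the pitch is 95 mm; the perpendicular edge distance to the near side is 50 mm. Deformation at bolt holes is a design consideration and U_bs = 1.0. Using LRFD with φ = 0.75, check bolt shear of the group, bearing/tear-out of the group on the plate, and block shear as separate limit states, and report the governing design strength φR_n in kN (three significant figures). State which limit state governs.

Bolt shear: A_b = π·24²/4 = 452.4 mm²; R_n = 372 × 452.4 × 5 × 1 / 1000 = 841.4 kN → 0.75 × 841.4 = 631 kN.
Bearing: edge l_c = 46.5, r_n = 383.9 kN; interior l_c = 68, r_n = 396.3 kN; R_n = 383.9 + 4·396.3 = 1969 kN → 1480 kN.
Block shear: A_gv = 7040, A_nv = 4952, A_nt = 568 mm²; R_n = min(0.6F_uA_nv, 0.6F_yA_gv) + U_bs·F_u·A_nt = 1511 kN → 1130 kN.
Bolt shear governs: 631 kN.

631 kN (bolt shear governs)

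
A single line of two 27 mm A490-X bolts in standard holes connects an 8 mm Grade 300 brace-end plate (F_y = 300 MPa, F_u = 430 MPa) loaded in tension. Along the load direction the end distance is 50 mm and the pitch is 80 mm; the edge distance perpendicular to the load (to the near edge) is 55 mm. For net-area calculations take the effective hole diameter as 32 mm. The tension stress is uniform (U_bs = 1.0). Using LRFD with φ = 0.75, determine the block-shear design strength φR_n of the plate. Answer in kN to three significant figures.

228 kN

Shear plane L_v = 50 + 1·80 = 130 mm; A_gv = 130 × 8 = 1040 mm².
A_nv = (130 − 1.5·32) × 8 = 656 mm².
A_nt = (55 − 0.5·32) × 8 = 312 mm².
0.6 F_u A_nv = 169.2 kN; 0.6 F_y A_gv = 187.2 kN → shear rupture governs the shear term.
R_n = 169.2 + 1.0 × 430 × 312 / 1000 = 303.4 kN.
Design strength φR_n = 0.75 × 303.4 = 228 kN.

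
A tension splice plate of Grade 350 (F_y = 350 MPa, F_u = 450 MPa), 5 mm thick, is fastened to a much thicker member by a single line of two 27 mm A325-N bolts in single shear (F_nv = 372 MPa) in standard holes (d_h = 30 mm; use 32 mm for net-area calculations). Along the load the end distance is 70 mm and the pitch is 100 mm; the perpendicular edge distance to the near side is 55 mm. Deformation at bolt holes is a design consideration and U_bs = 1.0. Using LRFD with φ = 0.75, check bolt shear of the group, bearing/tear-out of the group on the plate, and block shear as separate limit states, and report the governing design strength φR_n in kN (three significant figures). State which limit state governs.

Bolt shear: A_b = π·27²/4 = 572.6 mm²; R_n = 372 × 572.6 × 2 × 1 / 1000 = 426 kN → 0.75 × 426 = 319 kN.
Bearing: edge l_c = 55, r_n = 145.8 kN; interior l_c = 70, r_n = 145.8 kN; R_n = 145.8 + 1·145.8 = 291.6 kN → 219 kN.
Block shear: A_gv = 850, A_nv = 610, A_nt = 195 mm²; R_n = min(0.6F_uA_nv, 0.6F_yA_gv) + U_bs·F_u·A_nt = 252.5 kN → 189 kN.
Block shear governs: 189 kN.

189 kN (block shear governs)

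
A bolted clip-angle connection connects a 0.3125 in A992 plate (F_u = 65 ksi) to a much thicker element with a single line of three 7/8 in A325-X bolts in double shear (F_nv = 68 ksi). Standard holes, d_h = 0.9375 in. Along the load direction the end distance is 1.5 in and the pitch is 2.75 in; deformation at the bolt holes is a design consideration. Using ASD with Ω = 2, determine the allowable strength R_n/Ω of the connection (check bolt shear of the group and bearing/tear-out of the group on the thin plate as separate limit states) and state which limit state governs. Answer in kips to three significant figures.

Bolt shear: A_b = π·0.875²/4 = 0.6013 in²; R_n = 68 × 0.6013 × 3 × 2 = 245.3 kips → 245.3 / 2 = 123 kips.
Bearing (1.2 l_c t F_u ≤ 2.4 d t F_u): upper limit = 2.4·0.875·0.3125·65 = 42.66 kips.
  Edge l_c = 1.5 − 0.9375/2 = 1.031 → r_n = 25.14 kips; interior l_c = 2.75 − 0.9375 = 1.812 → r_n = 42.66 kips.
  R_n,bearing = 1·25.14 + 2·42.66 = 110.4 kips → 110.4 / 2 = 55.2 kips.
Bearing governs: 55.2 kips.

55.2 kips (bearing governs)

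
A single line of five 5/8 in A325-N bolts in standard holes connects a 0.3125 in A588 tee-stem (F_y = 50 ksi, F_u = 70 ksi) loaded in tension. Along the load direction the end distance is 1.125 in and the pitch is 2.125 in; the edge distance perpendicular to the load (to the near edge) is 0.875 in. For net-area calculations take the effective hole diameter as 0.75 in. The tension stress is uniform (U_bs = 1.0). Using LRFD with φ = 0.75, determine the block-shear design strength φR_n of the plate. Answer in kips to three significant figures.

69.7 kips

Shear plane L_v = 1.125 + 4·2.125 = 9.625 in; A_gv = 9.625 × 0.3125 = 3.008 in².
A_nv = (9.625 − 4.5·0.75) × 0.3125 = 1.953 in².
A_nt = (0.875 − 0.5·0.75) × 0.3125 = 0.1562 in².
0.6 F_u A_nv = 82.03 kips; 0.6 F_y A_gv = 90.23 kips → shear rupture governs the shear term.
R_n = 82.03 + 1.0 × 70 × 0.1562 = 92.97 kips.
Design strength φR_n = 0.75 × 92.97 = 69.7 kips.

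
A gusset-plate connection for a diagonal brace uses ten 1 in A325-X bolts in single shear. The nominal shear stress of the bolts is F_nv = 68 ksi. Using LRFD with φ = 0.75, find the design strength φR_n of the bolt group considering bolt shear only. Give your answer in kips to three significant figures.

A_b = π × 1² / 4 = 0.7854 in².
R_n = F_nv · A_b · n · n_s = 68 × 0.7854 × 10 × 1 = 534.1 kips.
Design strength φR_n = 0.75 × 534.1 = 401 kips.

401 kips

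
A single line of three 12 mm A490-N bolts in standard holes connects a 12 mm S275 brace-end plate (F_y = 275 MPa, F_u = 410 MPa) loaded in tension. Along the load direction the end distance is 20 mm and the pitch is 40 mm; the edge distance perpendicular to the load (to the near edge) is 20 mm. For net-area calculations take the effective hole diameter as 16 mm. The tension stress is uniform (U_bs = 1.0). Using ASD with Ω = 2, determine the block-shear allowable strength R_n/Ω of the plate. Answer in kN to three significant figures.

118 kN

Shear plane L_v = 20 + 2·40 = 100 mm; A_gv = 100 × 12 = 1200 mm².
A_nv = (100 − 2.5·16) × 12 = 720 mm².
A_nt = (20 − 0.5·16) × 12 = 144 mm².
0.6 F_u A_nv = 177.1 kN; 0.6 F_y A_gv = 198 kN → shear rupture governs the shear term.
R_n = 177.1 + 1.0 × 410 × 144 / 1000 = 236.2 kN.
Allowable strength R_n/Ω = 236.2 / 2 = 118 kN.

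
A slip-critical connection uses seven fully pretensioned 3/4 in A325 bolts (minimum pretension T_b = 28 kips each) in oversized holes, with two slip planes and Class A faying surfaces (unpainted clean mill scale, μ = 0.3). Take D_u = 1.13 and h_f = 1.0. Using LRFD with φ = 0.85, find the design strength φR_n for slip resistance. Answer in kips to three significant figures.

R_n = μ · D_u · h_f · T_b · n_s · n_b = 0.3 × 1.13 × 1.0 × 28 × 2 × 7 = 132.9 kips.
Design strength φR_n = 0.85 × 132.9 = 113 kips.

113 kips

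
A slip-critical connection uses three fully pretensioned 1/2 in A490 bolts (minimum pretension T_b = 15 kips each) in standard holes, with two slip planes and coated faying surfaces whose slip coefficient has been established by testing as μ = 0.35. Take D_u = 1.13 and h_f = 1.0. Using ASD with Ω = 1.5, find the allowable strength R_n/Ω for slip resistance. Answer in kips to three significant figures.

23.7 kips

R_n = μ · D_u · h_f · T_b · n_s · n_b = 0.35 × 1.13 × 1.0 × 15 × 2 × 3 = 35.59 kips.
Allowable strength R_n/Ω = 35.59 / 1.5 = 23.7 kips.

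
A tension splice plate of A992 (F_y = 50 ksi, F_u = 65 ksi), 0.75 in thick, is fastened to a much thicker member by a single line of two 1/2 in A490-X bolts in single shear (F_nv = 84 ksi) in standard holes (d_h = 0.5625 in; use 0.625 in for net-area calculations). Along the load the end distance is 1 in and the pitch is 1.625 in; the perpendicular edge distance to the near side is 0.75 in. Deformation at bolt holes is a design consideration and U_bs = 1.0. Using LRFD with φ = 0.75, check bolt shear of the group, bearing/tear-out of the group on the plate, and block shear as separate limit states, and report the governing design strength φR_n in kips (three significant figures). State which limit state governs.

Bolt shear: A_b = π·0.5²/4 = 0.1963 in²; R_n = 84 × 0.1963 × 2 × 1 = 32.99 kips → 0.75 × 32.99 = 24.7 kips.
Bearing: edge l_c = 0.7188, r_n = 42.05 kips; interior l_c = 1.062, r_n = 58.5 kips; R_n = 42.05 + 1·58.5 = 100.5 kips → 75.4 kips.
Block shear: A_gv = 1.969, A_nv = 1.266, A_nt = 0.3281 in²; R_n = min(0.6F_uA_nv, 0.6F_yA_gv) + U_bs·F_u·A_nt = 70.69 kips → 53 kips.
Bolt shear governs: 24.7 kips.

24.7 kips (bolt shear governs)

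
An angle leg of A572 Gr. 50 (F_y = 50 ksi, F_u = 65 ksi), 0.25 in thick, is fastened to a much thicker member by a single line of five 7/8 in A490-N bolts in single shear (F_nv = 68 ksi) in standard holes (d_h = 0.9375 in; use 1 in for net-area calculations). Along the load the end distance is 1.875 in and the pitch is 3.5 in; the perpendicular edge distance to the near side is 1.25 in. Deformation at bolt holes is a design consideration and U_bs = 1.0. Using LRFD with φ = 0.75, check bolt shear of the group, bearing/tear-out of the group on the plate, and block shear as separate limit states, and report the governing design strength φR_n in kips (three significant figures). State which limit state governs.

92.3 kips (block shear governs)

Bolt shear: A_b = π·0.875²/4 = 0.6013 in²; R_n = 68 × 0.6013 × 5 × 1 = 204.4 kips → 0.75 × 204.4 = 153 kips.
Bearing: edge l_c = 1.406, r_n = 27.42 kips; interior l_c = 2.562, r_n = 34.12 kips; R_n = 27.42 + 4·34.12 = 163.9 kips → 123 kips.
Block shear: A_gv = 3.969, A_nv = 2.844, A_nt = 0.1875 in²; R_n = min(0.6F_uA_nv, 0.6F_yA_gv) + U_bs·F_u·A_nt = 123.1 kips → 92.3 kips.
Block shear governs: 92.3 kips.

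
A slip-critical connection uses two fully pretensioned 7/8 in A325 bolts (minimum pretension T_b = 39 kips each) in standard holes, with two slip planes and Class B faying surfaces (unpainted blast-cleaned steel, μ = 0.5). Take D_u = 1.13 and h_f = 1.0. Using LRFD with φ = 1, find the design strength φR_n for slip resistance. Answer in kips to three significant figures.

88.1 kips

R_n = μ · D_u · h_f · T_b · n_s · n_b = 0.5 × 1.13 × 1.0 × 39 × 2 × 2 = 88.14 kips.
Design strength φR_n = 1 × 88.14 = 88.1 kips.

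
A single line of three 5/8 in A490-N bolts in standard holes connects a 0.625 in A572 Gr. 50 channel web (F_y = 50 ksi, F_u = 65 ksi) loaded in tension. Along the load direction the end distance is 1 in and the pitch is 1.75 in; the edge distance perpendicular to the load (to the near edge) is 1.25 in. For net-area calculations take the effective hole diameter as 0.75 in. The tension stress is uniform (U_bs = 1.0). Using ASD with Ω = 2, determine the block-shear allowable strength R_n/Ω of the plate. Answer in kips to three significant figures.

49.8 kips

Shear plane L_v = 1 + 2·1.75 = 4.5 in; A_gv = 4.5 × 0.625 = 2.812 in².
A_nv = (4.5 − 2.5·0.75) × 0.625 = 1.641 in².
A_nt = (1.25 − 0.5·0.75) × 0.625 = 0.5469 in².
0.6 F_u A_nv = 63.98 kips; 0.6 F_y A_gv = 84.38 kips → shear rupture governs the shear term.
R_n = 63.98 + 1.0 × 65 × 0.5469 = 99.53 kips.
Allowable strength R_n/Ω = 99.53 / 2 = 49.8 kips.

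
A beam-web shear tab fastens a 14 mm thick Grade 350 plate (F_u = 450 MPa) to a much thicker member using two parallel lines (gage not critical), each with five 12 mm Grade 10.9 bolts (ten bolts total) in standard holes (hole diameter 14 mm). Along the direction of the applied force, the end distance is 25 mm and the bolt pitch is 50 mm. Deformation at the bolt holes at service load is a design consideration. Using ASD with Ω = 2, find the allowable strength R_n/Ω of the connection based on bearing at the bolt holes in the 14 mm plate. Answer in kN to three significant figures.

862 kN

Per bolt r_n = 1.2 l_c t F_u ≤ 2.4 d t F_u; upper limit = 2.4 × 12 × 14 × 450 / 1000 = 181.4 kN.
Edge bolt: l_c = 25 − 14/2 = 18 mm → 1.2 × 18 × 14 × 450 / 1000 = 136.1 → r_n = 136.1 kN.
Interior bolts: l_c = 50 − 14 = 36 mm → 1.2 × 36 × 14 × 450 / 1000 = 272.2 → r_n = 181.4 kN.
R_n = 2 × 136.1 + 8 × 181.4 = 1724 kN.
Allowable strength R_n/Ω = 1724 / 2 = 862 kN.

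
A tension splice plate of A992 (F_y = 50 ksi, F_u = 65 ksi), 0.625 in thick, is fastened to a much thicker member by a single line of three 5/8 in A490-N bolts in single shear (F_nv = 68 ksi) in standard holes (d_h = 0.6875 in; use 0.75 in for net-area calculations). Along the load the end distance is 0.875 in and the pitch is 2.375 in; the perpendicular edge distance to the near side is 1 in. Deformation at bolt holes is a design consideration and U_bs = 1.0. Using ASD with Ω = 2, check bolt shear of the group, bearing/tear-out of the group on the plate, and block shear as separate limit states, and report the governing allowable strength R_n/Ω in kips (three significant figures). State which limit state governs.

Bolt shear: A_b = π·0.625²/4 = 0.3068 in²; R_n = 68 × 0.3068 × 3 × 1 = 62.59 kips → 62.59 / 2 = 31.3 kips.
Bearing: edge l_c = 0.5312, r_n = 25.9 kips; interior l_c = 1.688, r_n = 60.94 kips; R_n = 25.9 + 2·60.94 = 147.8 kips → 73.9 kips.
Block shear: A_gv = 3.516, A_nv = 2.344, A_nt = 0.3906 in²; R_n = min(0.6F_uA_nv, 0.6F_yA_gv) + U_bs·F_u·A_nt = 116.8 kips → 58.4 kips.
Bolt shear governs: 31.3 kips.

31.3 kips (bolt shear governs)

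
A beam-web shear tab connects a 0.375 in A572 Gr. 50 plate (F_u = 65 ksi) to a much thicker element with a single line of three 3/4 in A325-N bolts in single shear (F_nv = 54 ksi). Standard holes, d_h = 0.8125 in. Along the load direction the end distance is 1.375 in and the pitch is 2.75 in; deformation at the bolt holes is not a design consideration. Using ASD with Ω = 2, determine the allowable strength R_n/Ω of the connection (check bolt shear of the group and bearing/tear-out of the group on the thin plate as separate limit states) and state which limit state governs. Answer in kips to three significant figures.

35.8 kips (bolt shear governs)

Bolt shear: A_b = π·0.75²/4 = 0.4418 in²; R_n = 54 × 0.4418 × 3 × 1 = 71.57 kips → 71.57 / 2 = 35.8 kips.
Bearing (1.5 l_c t F_u ≤ 3.0 d t F_u): upper limit = 3.0·0.75·0.375·65 = 54.84 kips.
  Edge l_c = 1.375 − 0.8125/2 = 0.9688 → r_n = 35.42 kips; interior l_c = 2.75 − 0.8125 = 1.938 → r_n = 54.84 kips.
  R_n,bearing = 1·35.42 + 2·54.84 = 145.1 kips → 145.1 / 2 = 72.6 kips.
Bolt shear governs: 35.8 kips.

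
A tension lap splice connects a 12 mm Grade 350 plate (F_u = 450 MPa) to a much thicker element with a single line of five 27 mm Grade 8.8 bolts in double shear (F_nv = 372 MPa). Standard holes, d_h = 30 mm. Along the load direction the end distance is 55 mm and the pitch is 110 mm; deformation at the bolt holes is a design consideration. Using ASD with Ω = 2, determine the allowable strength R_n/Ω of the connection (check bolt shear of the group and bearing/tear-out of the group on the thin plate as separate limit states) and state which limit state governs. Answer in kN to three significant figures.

Bolt shear: A_b = π·27²/4 = 572.6 mm²; R_n = 372 × 572.6 × 5 × 2 / 1000 = 2130 kN → 2130 / 2 = 1060 kN.
Bearing (1.2 l_c t F_u ≤ 2.4 d t F_u): upper limit = 2.4·27·12·450 / 1000 = 349.9 kN.
  Edge l_c = 55 − 30/2 = 40 → r_n = 259.2 kN; interior l_c = 110 − 30 = 80 → r_n = 349.9 kN.
  R_n,bearing = 1·259.2 + 4·349.9 = 1659 kN → 1659 / 2 = 829 kN.
Bearing governs: 829 kN.

829 kN (bearing governs)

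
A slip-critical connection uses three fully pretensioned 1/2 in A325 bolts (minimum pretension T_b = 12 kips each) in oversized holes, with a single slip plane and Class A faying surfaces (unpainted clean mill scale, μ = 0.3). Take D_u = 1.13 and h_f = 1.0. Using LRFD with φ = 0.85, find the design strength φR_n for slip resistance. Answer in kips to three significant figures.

R_n = μ · D_u · h_f · T_b · n_s · n_b = 0.3 × 1.13 × 1.0 × 12 × 1 × 3 = 12.2 kips.
Design strength φR_n = 0.85 × 12.2 = 10.4 kips.

10.4 kips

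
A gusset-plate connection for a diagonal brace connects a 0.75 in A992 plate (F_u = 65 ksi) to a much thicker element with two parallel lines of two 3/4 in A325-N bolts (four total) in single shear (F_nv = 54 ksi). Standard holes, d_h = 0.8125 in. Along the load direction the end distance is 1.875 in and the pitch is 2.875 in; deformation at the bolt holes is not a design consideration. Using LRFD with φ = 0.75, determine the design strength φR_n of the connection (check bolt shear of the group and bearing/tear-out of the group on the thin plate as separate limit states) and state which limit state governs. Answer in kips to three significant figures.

71.6 kips (bolt shear governs)

Bolt shear: A_b = π·0.75²/4 = 0.4418 in²; R_n = 54 × 0.4418 × 4 × 1 = 95.43 kips → 0.75 × 95.43 = 71.6 kips.
Bearing (1.5 l_c t F_u ≤ 3.0 d t F_u): upper limit = 3.0·0.75·0.75·65 = 109.7 kips.
  Edge l_c = 1.875 − 0.8125/2 = 1.469 → r_n = 107.4 kips; interior l_c = 2.875 − 0.8125 = 2.062 → r_n = 109.7 kips.
  R_n,bearing = 2·107.4 + 2·109.7 = 434.2 kips → 0.75 × 434.2 = 326 kips.
Bolt shear governs: 71.6 kips.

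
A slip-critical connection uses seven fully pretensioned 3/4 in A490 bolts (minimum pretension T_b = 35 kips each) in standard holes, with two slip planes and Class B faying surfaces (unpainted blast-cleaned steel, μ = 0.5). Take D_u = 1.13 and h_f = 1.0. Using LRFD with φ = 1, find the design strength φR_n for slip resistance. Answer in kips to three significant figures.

R_n = μ · D_u · h_f · T_b · n_s · n_b = 0.5 × 1.13 × 1.0 × 35 × 2 × 7 = 276.8 kips.
Design strength φR_n = 1 × 276.8 = 277 kips.

277 kips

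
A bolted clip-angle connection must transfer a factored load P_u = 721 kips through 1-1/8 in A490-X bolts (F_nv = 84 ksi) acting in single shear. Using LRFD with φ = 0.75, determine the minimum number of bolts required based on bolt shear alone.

12 bolts

A_b = π·1.125²/4 = 0.994 in².
Per-bolt design strength φR_n = 0.75 × 84 × 0.994 × 1 = 62.62 kips.
n ≥ 721 / 62.62 = 11.51 → use 12 bolts.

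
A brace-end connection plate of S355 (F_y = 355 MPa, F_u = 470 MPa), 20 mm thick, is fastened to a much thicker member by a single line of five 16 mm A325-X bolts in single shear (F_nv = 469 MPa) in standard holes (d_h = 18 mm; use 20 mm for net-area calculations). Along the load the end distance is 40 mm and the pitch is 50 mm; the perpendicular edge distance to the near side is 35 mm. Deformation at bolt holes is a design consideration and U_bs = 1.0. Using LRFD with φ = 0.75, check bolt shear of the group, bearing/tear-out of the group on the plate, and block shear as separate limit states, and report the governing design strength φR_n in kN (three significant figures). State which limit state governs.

Bolt shear: A_b = π·16²/4 = 201.1 mm²; R_n = 469 × 201.1 × 5 × 1 / 1000 = 471.5 kN → 0.75 × 471.5 = 354 kN.
Bearing: edge l_c = 31, r_n = 349.7 kN; interior l_c = 32, r_n = 361 kN; R_n = 349.7 + 4·361 = 1794 kN → 1350 kN.
Block shear: A_gv = 4800, A_nv = 3000, A_nt = 500 mm²; R_n = min(0.6F_uA_nv, 0.6F_yA_gv) + U_bs·F_u·A_nt = 1081 kN → 811 kN.
Bolt shear governs: 354 kN.

354 kN (bolt shear governs)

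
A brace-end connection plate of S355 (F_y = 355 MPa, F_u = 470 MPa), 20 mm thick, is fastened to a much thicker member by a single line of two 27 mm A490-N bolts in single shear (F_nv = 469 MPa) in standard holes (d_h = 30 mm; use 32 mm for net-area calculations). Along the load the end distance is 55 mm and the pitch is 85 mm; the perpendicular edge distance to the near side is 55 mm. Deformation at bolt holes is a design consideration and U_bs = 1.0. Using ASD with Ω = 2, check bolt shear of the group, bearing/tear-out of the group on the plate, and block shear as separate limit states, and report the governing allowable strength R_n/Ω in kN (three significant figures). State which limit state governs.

269 kN (bolt shear governs)

Bolt shear: A_b = π·27²/4 = 572.6 mm²; R_n = 469 × 572.6 × 2 × 1 / 1000 = 537.1 kN → 537.1 / 2 = 269 kN.
Bearing: edge l_c = 40, r_n = 451.2 kN; interior l_c = 55, r_n = 609.1 kN; R_n = 451.2 + 1·609.1 = 1060 kN → 530 kN.
Block shear: A_gv = 2800, A_nv = 1840, A_nt = 780 mm²; R_n = min(0.6F_uA_nv, 0.6F_yA_gv) + U_bs·F_u·A_nt = 885.5 kN → 443 kN.
Bolt shear governs: 269 kN.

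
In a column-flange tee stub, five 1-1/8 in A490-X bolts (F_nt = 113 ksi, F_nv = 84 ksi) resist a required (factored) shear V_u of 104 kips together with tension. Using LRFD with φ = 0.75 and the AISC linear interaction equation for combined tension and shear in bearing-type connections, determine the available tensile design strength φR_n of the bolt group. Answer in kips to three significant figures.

A_b = π·1.125²/4 = 0.994 in²; f_rv = 104 / (5 × 0.994) = 20.93 ksi.
F'_nt = 1.3 F_nt − (F_nt / φF_nv) f_rv = 1.3·113 − (113/(0.75·84))·20.93 = 109.4 ksi, capped at F_nt → F'_nt = 109.4 ksi.
R_n = F'_nt · A_b · n = 109.4 × 0.994 × 5 = 543.6 kips.
Design strength φR_n = 0.75 × 543.6 = 408 kips.

408 kips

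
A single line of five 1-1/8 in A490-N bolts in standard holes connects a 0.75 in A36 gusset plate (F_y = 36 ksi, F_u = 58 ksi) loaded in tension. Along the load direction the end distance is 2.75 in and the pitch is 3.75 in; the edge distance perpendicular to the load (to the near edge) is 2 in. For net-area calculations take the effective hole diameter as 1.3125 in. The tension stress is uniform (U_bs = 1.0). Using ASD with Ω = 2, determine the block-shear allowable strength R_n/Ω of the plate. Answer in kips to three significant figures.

Shear plane L_v = 2.75 + 4·3.75 = 17.75 in; A_gv = 17.75 × 0.75 = 13.31 in².
A_nv = (17.75 − 4.5·1.3125) × 0.75 = 8.883 in².
A_nt = (2 − 0.5·1.3125) × 0.75 = 1.008 in².
0.6 F_u A_nv = 309.1 kips; 0.6 F_y A_gv = 287.5 kips → shear yielding governs the shear term.
R_n = 287.5 + 1.0 × 58 × 1.008 = 346 kips.
Allowable strength R_n/Ω = 346 / 2 = 173 kips.

173 kips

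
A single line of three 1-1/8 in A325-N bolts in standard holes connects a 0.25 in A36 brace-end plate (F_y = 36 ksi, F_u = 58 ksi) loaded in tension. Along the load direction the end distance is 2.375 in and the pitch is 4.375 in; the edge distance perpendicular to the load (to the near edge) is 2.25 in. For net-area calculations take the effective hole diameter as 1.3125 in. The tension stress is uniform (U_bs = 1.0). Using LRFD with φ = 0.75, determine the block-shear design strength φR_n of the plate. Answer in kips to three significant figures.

Shear plane L_v = 2.375 + 2·4.375 = 11.12 in; A_gv = 11.12 × 0.25 = 2.781 in².
A_nv = (11.12 − 2.5·1.3125) × 0.25 = 1.961 in².
A_nt = (2.25 − 0.5·1.3125) × 0.25 = 0.3984 in².
0.6 F_u A_nv = 68.24 kips; 0.6 F_y A_gv = 60.07 kips → shear yielding governs the shear term.
R_n = 60.07 + 1.0 × 58 × 0.3984 = 83.18 kips.
Design strength φR_n = 0.75 × 83.18 = 62.4 kips.

62.4 kips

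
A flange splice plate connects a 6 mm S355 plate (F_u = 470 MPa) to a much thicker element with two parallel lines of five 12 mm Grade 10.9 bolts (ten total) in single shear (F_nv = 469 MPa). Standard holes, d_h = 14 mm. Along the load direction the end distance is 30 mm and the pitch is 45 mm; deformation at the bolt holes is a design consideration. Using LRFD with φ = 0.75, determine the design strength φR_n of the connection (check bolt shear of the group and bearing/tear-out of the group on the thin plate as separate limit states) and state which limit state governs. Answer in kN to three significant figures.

398 kN (bolt shear governs)

Bolt shear: A_b = π·12²/4 = 113.1 mm²; R_n = 469 × 113.1 × 10 × 1 / 1000 = 530.4 kN → 0.75 × 530.4 = 398 kN.
Bearing (1.2 l_c t F_u ≤ 2.4 d t F_u): upper limit = 2.4·12·6·470 / 1000 = 81.22 kN.
  Edge l_c = 30 − 14/2 = 23 → r_n = 77.83 kN; interior l_c = 45 − 14 = 31 → r_n = 81.22 kN.
  R_n,bearing = 2·77.83 + 8·81.22 = 805.4 kN → 0.75 × 805.4 = 604 kN.
Bolt shear governs: 398 kN.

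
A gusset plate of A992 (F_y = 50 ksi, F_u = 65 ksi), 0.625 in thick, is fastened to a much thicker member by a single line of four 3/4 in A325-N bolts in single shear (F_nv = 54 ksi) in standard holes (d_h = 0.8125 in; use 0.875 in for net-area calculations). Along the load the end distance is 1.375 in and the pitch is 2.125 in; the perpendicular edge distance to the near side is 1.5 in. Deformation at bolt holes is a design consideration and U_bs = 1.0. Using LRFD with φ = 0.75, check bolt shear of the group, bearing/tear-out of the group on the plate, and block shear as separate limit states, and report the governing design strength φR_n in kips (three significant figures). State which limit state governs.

71.6 kips (bolt shear governs)

Bolt shear: A_b = π·0.75²/4 = 0.4418 in²; R_n = 54 × 0.4418 × 4 × 1 = 95.43 kips → 0.75 × 95.43 = 71.6 kips.
Bearing: edge l_c = 0.9688, r_n = 47.23 kips; interior l_c = 1.312, r_n = 63.98 kips; R_n = 47.23 + 3·63.98 = 239.2 kips → 179 kips.
Block shear: A_gv = 4.844, A_nv = 2.93, A_nt = 0.6641 in²; R_n = min(0.6F_uA_nv, 0.6F_yA_gv) + U_bs·F_u·A_nt = 157.4 kips → 118 kips.
Bolt shear governs: 71.6 kips.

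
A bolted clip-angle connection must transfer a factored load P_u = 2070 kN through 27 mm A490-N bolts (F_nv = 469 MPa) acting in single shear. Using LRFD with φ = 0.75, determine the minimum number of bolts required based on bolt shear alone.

11 bolts

A_b = π·27²/4 = 572.6 mm².
Per-bolt design strength φR_n = 0.75 × 469 × 572.6 × 1 / 1000 = 201.4 kN.
n ≥ 2070 / 201.4 = 10.28 → use 11 bolts.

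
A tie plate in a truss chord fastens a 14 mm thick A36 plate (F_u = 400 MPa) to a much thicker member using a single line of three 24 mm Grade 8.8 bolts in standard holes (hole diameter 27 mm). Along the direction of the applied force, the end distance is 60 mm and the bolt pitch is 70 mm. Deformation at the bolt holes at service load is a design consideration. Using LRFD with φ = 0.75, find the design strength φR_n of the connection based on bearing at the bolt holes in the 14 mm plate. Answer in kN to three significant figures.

668 kN

Per bolt r_n = 1.2 l_c t F_u ≤ 2.4 d t F_u; upper limit = 2.4 × 24 × 14 × 400 / 1000 = 322.6 kN.
Edge bolt: l_c = 60 − 27/2 = 46.5 mm → 1.2 × 46.5 × 14 × 400 / 1000 = 312.5 → r_n = 312.5 kN.
Interior bolts: l_c = 70 − 27 = 43 mm → 1.2 × 43 × 14 × 400 / 1000 = 289 → r_n = 289 kN.
R_n = 1 × 312.5 + 2 × 289 = 890.4 kN.
Design strength φR_n = 0.75 × 890.4 = 668 kN.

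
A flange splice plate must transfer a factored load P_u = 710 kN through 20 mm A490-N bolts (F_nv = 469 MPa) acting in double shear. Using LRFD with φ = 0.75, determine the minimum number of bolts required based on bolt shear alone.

A_b = π·20²/4 = 314.2 mm².
Per-bolt design strength φR_n = 0.75 × 469 × 314.2 × 2 / 1000 = 221 kN.
n ≥ 710 / 221 = 3.213 → use 4 bolts.

4 bolts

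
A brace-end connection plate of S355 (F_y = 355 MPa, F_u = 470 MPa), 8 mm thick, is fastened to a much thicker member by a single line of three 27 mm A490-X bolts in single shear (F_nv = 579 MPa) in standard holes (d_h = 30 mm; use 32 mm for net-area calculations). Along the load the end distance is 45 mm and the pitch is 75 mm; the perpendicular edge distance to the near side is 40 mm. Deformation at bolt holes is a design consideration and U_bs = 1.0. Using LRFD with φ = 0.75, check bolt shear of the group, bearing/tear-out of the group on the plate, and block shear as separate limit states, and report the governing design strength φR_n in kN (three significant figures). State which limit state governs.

Bolt shear: A_b = π·27²/4 = 572.6 mm²; R_n = 579 × 572.6 × 3 × 1 / 1000 = 994.5 kN → 0.75 × 994.5 = 746 kN.
Bearing: edge l_c = 30, r_n = 135.4 kN; interior l_c = 45, r_n = 203 kN; R_n = 135.4 + 2·203 = 541.4 kN → 406 kN.
Block shear: A_gv = 1560, A_nv = 920, A_nt = 192 mm²; R_n = min(0.6F_uA_nv, 0.6F_yA_gv) + U_bs·F_u·A_nt = 349.7 kN → 262 kN.
Block shear governs: 262 kN.

262 kN (block shear governs)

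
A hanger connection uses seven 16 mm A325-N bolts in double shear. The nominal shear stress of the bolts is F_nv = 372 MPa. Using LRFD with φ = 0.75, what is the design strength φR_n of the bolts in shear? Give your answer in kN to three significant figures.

A_b = π × 16² / 4 = 201.1 mm².
R_n = F_nv · A_b · n · n_s = 372 × 201.1 × 7 × 2 / 1000 = 1047 kN.
Design strength φR_n = 0.75 × 1047 = 785 kN.

785 kN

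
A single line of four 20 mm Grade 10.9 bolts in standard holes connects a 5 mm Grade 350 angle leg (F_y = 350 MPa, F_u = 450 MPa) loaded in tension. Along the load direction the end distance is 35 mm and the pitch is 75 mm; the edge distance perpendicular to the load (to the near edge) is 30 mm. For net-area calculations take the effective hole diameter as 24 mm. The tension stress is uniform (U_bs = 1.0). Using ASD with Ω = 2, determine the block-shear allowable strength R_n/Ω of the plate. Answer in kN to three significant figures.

Shear plane L_v = 35 + 3·75 = 260 mm; A_gv = 260 × 5 = 1300 mm².
A_nv = (260 − 3.5·24) × 5 = 880 mm².
A_nt = (30 − 0.5·24) × 5 = 90 mm².
0.6 F_u A_nv = 237.6 kN; 0.6 F_y A_gv = 273 kN → shear rupture governs the shear term.
R_n = 237.6 + 1.0 × 450 × 90 / 1000 = 278.1 kN.
Allowable strength R_n/Ω = 278.1 / 2 = 139 kN.

139 kN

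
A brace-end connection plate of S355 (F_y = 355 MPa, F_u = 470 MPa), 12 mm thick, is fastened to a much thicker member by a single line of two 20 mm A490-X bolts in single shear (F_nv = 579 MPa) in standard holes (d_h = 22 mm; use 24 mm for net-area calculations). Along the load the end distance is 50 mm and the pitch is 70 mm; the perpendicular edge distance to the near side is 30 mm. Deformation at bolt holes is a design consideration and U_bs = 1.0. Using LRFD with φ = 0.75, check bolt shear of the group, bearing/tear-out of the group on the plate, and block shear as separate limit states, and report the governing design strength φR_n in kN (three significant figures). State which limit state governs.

273 kN (bolt shear governs)

Bolt shear: A_b = π·20²/4 = 314.2 mm²; R_n = 579 × 314.2 × 2 × 1 / 1000 = 363.8 kN → 0.75 × 363.8 = 273 kN.
Bearing: edge l_c = 39, r_n = 264 kN; interior l_c = 48, r_n = 270.7 kN; R_n = 264 + 1·270.7 = 534.7 kN → 401 kN.
Block shear: A_gv = 1440, A_nv = 1008, A_nt = 216 mm²; R_n = min(0.6F_uA_nv, 0.6F_yA_gv) + U_bs·F_u·A_nt = 385.8 kN → 289 kN.
Bolt shear governs: 273 kN.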